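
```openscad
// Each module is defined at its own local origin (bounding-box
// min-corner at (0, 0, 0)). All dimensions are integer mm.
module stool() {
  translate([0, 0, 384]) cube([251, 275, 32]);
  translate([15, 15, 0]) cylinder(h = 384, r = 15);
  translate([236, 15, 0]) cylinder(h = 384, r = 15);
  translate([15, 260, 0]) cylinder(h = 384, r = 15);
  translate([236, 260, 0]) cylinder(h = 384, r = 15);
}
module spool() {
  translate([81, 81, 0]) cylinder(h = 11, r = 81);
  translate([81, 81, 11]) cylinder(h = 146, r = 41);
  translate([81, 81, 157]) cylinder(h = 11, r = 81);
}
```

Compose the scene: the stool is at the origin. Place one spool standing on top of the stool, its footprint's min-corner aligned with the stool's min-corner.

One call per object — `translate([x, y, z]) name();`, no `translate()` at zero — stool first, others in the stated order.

stool();
translate([0, 0, 416]) spool();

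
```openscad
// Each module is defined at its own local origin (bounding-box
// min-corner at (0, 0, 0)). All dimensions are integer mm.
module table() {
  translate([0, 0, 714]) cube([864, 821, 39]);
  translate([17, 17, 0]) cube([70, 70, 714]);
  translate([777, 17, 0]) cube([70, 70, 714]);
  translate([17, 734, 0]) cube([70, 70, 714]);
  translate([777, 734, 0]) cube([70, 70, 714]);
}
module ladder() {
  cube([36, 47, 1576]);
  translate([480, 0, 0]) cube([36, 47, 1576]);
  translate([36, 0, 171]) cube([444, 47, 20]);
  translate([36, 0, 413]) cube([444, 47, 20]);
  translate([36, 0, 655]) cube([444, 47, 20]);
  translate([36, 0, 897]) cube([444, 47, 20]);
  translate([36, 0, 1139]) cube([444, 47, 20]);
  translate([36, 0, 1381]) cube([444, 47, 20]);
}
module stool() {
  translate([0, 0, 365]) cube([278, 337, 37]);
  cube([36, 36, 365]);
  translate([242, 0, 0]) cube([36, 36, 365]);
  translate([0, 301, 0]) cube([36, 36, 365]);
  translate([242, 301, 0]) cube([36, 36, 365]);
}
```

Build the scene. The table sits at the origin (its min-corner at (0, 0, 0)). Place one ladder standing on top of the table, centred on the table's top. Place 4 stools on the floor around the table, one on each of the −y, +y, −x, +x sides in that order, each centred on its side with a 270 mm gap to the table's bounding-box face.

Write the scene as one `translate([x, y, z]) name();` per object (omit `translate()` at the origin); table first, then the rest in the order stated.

table();
translate([174, 387, 753]) ladder();
translate([293, -607, 0]) stool();
translate([293, 1091, 0]) stool();
translate([-548, 242, 0]) stool();
translate([1134, 242, 0]) stool();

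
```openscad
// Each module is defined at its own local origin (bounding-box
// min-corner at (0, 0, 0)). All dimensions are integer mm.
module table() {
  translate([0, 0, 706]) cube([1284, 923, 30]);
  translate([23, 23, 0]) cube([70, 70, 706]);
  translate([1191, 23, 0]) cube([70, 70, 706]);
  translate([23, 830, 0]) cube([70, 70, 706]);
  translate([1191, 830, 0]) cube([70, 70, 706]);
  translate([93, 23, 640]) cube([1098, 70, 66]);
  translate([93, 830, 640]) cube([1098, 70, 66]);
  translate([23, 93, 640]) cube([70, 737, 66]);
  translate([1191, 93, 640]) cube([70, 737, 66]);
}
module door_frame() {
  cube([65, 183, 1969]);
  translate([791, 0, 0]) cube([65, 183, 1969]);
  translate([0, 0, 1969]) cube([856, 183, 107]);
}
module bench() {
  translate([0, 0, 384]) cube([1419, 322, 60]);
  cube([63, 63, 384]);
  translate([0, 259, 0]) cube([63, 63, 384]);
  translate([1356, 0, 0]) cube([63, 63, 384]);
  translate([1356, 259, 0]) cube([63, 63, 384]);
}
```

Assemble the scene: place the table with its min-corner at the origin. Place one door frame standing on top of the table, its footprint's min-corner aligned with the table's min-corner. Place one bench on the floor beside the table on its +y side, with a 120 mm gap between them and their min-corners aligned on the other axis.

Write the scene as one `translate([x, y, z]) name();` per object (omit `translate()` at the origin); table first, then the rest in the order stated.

table();
translate([0, 0, 736]) door_frame();
translate([0, 1043, 0]) bench();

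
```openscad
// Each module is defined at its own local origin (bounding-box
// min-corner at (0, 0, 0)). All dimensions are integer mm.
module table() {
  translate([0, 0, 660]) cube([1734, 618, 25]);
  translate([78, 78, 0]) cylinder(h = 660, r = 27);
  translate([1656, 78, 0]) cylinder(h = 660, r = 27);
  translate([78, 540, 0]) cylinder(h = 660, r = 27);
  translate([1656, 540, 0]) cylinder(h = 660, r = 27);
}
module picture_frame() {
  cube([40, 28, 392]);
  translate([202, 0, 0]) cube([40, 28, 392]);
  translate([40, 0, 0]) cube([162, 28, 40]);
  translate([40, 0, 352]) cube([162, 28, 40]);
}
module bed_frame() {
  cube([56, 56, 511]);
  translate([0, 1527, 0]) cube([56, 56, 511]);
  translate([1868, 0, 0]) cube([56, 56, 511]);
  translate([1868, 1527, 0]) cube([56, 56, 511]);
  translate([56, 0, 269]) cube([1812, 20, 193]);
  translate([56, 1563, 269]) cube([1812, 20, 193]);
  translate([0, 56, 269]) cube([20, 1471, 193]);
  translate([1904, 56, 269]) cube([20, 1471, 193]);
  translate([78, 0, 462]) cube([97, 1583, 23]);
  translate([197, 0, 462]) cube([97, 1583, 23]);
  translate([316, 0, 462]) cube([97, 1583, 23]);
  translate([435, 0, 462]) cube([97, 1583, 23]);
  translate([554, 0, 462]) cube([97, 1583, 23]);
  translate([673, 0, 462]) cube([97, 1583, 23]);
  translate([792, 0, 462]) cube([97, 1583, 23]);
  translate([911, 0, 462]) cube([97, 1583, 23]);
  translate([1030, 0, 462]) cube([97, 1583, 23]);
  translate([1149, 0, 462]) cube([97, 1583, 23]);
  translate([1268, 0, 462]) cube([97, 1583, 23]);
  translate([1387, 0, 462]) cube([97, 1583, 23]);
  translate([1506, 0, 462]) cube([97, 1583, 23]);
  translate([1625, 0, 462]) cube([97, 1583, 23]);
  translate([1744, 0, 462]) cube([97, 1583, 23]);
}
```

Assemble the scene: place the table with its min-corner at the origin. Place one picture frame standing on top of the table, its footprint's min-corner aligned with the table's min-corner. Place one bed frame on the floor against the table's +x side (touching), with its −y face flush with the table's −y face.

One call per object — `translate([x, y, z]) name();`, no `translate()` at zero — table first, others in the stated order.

table();
translate([0, 0, 685]) picture_frame();
translate([1734, 0, 0]) bed_frame();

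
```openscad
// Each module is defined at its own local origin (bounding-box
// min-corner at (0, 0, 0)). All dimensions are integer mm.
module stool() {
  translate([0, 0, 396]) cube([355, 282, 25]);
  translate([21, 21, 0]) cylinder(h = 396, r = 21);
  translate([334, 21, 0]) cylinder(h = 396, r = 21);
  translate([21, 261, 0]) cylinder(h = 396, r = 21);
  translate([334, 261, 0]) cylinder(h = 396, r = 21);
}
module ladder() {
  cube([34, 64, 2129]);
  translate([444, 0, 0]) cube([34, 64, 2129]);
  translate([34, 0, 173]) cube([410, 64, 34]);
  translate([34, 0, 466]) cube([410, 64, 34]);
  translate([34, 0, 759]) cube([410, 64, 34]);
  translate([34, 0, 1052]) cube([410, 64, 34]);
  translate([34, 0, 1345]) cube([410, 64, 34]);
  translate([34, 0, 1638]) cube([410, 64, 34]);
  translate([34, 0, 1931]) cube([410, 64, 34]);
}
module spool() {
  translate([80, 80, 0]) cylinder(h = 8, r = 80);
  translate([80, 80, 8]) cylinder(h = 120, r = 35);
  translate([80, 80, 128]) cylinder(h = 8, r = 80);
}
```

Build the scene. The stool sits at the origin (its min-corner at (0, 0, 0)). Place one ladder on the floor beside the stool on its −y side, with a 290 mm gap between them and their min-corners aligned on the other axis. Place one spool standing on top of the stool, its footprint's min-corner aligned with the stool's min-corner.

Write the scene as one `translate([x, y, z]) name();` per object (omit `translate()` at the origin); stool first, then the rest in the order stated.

stool();
translate([0, -354, 0]) ladder();
translate([0, 0, 421]) spool();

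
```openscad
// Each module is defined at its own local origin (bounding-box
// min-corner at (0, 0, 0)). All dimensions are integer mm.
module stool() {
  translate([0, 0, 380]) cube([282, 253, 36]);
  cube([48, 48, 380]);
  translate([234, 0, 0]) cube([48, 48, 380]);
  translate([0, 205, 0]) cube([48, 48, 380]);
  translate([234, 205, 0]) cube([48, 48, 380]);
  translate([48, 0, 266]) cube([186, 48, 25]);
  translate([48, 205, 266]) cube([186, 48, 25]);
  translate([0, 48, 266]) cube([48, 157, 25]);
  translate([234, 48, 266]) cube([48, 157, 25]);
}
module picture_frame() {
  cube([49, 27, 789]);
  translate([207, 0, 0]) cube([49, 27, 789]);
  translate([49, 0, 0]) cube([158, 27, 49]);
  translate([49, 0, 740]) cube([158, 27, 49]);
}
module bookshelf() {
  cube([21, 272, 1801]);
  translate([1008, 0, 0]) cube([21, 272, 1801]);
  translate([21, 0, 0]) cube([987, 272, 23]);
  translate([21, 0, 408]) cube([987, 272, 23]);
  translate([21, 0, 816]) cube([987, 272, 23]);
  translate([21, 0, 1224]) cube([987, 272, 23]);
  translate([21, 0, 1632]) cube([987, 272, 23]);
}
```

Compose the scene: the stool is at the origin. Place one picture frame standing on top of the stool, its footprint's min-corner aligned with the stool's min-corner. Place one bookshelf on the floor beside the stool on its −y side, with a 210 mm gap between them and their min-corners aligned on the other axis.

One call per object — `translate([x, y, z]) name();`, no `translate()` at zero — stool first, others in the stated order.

stool();
translate([0, 0, 416]) picture_frame();
translate([0, -482, 0]) bookshelf();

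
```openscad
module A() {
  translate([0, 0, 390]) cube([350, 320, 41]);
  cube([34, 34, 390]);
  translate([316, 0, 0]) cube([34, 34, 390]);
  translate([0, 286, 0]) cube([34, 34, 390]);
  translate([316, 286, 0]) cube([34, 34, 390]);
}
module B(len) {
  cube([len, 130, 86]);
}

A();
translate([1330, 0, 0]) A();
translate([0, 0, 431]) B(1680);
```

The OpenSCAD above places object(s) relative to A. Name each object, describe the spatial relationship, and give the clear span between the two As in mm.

A is a stool. B is a beam. A beam spans the tops of two stools. The clear span between the two stools is 980 mm.

Second stool starts at x = 1330; first ends at x = 350; clear span = 1330 − 350 = 980 mm.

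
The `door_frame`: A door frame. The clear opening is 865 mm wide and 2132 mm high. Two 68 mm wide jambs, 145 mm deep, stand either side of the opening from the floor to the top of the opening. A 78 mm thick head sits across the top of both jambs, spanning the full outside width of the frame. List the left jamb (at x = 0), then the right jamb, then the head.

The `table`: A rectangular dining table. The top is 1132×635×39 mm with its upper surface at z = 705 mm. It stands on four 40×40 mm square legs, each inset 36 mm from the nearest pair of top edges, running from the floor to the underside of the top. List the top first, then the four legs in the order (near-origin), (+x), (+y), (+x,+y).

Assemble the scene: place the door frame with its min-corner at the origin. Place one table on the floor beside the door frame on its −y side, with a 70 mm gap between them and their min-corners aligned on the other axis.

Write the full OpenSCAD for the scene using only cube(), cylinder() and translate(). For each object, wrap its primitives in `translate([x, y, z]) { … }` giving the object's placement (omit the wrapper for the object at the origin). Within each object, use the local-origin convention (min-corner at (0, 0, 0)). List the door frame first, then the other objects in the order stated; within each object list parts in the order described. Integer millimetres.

cube([68, 145, 2132]);
translate([933, 0, 0]) cube([68, 145, 2132]);
translate([0, 0, 2132]) cube([1001, 145, 78]);
translate([0, -705, 0]) {
  translate([0, 0, 666]) cube([1132, 635, 39]);
  translate([36, 36, 0]) cube([40, 40, 666]);
  translate([1056, 36, 0]) cube([40, 40, 666]);
  translate([36, 559, 0]) cube([40, 40, 666]);
  translate([1056, 559, 0]) cube([40, 40, 666]);
}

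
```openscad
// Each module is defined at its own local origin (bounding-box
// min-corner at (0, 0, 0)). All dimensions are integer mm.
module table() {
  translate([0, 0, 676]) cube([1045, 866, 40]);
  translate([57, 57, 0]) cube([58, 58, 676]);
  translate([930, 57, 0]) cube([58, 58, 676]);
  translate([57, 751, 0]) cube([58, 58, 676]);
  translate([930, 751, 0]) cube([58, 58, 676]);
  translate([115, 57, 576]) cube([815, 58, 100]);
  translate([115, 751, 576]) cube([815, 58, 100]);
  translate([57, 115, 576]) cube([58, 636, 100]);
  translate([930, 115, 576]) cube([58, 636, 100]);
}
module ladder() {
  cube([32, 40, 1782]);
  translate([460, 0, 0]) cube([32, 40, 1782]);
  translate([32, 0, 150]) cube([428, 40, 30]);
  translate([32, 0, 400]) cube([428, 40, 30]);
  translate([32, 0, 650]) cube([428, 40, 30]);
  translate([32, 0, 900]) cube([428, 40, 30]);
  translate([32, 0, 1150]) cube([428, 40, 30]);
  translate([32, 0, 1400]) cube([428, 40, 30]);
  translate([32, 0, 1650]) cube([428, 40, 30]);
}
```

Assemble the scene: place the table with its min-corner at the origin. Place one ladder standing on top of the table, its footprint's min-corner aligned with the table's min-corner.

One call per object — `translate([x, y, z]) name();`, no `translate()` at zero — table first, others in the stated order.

table();
translate([0, 0, 716]) ladder();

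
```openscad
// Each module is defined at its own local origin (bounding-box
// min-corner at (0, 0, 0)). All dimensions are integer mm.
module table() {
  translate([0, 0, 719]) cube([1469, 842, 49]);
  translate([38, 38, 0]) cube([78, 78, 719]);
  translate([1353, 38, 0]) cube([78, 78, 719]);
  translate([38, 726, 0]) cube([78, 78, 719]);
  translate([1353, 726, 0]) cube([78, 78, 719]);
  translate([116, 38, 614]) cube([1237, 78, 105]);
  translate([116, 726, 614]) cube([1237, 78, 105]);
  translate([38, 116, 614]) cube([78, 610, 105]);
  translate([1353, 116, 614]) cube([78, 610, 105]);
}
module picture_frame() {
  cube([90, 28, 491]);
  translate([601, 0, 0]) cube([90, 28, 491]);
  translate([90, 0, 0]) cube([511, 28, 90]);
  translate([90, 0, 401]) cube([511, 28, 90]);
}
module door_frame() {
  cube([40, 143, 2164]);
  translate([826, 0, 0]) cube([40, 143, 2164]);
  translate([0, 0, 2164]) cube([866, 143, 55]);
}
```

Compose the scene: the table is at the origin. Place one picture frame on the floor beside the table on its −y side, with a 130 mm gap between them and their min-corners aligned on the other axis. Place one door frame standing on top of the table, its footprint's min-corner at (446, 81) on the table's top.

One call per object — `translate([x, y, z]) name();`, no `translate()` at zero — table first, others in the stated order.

table();
translate([0, -158, 0]) picture_frame();
translate([446, 81, 768]) door_frame();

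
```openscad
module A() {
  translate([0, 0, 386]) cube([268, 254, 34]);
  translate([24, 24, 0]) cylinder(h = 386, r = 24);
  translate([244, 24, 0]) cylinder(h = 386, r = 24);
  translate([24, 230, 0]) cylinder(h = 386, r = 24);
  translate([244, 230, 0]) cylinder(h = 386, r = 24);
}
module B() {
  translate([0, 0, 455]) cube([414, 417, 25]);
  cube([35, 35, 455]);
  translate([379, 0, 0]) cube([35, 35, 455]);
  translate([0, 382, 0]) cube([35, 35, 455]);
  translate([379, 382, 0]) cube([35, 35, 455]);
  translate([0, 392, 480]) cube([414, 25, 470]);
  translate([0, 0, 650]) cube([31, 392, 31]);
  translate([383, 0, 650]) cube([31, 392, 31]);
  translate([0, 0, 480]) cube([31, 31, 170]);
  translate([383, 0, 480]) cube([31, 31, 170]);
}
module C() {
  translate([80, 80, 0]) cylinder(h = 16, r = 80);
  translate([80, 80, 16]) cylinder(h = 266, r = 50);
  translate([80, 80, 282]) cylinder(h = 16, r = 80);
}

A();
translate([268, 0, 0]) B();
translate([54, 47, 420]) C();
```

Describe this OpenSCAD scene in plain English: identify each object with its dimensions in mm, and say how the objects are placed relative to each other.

A is a four-legged stool. The seat is a 268×254×34 mm slab whose top surface is at z = 420 mm; four round legs, each 48 mm in diameter, run from the floor (z = 0) to the underside of the seat, each leg's axis is inset half a diameter from the nearest pair of seat edges (so the leg's bounding box is flush with the corner).

B is a chair: 414×417 mm seat, 25 mm thick, top at z = 480 mm, on four 35 mm square corner legs flush with the seat edges. A 25 mm thick backrest slab spans the full seat width, extending 470 mm above the seat top, its back face flush with the seat's +y edge. Two armrests of 31×31 mm section run along each side from the seat's front edge to the front of the backrest, top faces 201 mm above the seat top and outer faces flush with the seat's x-edges; a 31×31 mm post under the front of each armrest stands on the seat at the front corner.

C is a spool: two coaxial disc flanges of radius 80 mm and thickness 16 mm, joined by a core cylinder of radius 50 mm and height 266 mm. The lower flange rests on z = 0 and the three cylinders share a vertical axis.

The chair is against the stool's +x side, with their −y faces flush. The spool is on top of the stool, centred.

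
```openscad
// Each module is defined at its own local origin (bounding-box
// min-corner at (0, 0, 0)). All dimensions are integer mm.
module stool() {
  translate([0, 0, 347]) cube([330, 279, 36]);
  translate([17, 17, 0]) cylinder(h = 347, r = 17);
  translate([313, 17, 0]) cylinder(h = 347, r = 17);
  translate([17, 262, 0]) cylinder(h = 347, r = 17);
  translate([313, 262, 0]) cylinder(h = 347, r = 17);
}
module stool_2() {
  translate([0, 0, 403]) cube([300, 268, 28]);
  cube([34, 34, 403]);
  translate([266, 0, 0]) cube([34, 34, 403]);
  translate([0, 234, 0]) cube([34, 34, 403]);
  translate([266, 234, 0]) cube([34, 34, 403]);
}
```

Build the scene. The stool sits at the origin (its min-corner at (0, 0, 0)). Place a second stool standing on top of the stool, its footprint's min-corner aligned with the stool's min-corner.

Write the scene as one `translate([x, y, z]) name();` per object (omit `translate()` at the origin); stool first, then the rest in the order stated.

stool();
translate([0, 0, 383]) stool_2();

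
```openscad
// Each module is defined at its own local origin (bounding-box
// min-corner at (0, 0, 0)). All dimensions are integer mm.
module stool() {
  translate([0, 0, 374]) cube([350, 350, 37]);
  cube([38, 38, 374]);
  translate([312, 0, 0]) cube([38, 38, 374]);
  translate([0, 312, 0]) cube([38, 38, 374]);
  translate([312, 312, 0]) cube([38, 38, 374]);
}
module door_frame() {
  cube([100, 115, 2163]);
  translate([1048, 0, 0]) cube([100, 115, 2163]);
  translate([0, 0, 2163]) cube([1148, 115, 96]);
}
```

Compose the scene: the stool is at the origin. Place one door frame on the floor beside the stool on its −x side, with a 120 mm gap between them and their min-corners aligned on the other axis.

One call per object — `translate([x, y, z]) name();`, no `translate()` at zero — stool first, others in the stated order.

stool();
translate([-1268, 0, 0]) door_frame();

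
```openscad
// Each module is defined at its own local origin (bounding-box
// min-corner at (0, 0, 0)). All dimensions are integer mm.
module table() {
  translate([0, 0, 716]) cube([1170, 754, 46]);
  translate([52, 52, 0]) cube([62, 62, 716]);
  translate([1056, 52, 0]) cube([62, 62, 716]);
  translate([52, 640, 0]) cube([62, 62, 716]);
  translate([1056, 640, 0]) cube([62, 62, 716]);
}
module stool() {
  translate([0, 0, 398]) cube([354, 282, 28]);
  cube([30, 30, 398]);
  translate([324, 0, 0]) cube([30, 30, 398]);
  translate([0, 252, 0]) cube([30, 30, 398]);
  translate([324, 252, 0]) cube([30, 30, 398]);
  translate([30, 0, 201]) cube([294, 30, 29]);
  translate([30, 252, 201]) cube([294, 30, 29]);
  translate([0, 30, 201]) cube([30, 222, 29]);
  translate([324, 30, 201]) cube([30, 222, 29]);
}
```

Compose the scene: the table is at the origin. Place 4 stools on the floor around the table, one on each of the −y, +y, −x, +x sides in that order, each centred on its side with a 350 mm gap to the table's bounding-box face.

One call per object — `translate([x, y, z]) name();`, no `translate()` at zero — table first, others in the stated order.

table();
translate([408, -632, 0]) stool();
translate([408, 1104, 0]) stool();
translate([-704, 236, 0]) stool();
translate([1520, 236, 0]) stool();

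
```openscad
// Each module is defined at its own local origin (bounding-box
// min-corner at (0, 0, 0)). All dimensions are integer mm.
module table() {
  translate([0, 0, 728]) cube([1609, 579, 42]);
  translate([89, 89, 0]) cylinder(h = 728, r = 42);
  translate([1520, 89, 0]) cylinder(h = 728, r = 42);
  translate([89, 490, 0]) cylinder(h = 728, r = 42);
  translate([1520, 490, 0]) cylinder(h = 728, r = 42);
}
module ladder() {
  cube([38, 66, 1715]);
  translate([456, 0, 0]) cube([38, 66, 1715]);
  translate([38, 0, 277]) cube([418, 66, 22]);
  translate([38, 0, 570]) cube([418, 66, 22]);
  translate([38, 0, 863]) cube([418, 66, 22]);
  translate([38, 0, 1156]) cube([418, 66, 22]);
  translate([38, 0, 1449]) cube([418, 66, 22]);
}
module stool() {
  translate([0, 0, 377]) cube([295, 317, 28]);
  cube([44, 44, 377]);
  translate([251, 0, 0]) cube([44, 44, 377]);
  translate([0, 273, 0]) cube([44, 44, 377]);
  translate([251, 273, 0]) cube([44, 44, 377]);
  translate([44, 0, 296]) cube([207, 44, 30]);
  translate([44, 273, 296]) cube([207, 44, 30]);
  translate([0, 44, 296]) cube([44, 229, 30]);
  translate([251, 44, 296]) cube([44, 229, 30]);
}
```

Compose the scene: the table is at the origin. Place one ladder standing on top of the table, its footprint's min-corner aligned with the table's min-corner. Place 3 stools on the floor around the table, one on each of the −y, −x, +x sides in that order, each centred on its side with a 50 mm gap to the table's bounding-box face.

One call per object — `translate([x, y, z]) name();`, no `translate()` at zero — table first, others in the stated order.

table();
translate([0, 0, 770]) ladder();
translate([657, -367, 0]) stool();
translate([-345, 131, 0]) stool();
translate([1659, 131, 0]) stool();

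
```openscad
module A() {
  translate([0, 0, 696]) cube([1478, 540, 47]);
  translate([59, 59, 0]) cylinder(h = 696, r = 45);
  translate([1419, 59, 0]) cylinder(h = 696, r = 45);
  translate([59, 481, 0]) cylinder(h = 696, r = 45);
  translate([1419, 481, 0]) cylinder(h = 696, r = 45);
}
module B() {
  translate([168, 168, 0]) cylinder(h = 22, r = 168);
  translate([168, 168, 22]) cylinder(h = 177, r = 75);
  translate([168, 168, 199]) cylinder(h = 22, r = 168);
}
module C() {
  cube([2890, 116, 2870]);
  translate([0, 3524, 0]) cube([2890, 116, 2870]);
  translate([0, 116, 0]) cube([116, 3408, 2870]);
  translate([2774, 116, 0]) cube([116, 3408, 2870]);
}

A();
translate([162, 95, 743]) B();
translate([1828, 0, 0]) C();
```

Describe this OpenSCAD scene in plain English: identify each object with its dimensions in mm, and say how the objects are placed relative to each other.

A is a rectangular dining table. The top is 1478×540×47 mm with its upper surface at z = 743 mm. It stands on four round legs of 90 mm diameter, each leg's bounding box inset 14 mm from the nearest pair of top edges, running from the floor to the underside of the top.

B is a spool: two coaxial disc flanges of radius 168 mm and thickness 22 mm, joined by a core cylinder of radius 75 mm and height 177 mm. The lower flange rests on z = 0 and the three cylinders share a vertical axis.

C is the wall frame of a small rectangular building: four walls, each 2870 mm tall and 116 mm thick, enclosing a footprint 2890 mm (x) by 3640 mm (y) outside-to-outside, with no floor or roof. The front and back walls (the −y and +y sides) span the full width; the two side walls fit between them.

The spool is on top of the table. The house frame is on the floor beside the table on its +x side.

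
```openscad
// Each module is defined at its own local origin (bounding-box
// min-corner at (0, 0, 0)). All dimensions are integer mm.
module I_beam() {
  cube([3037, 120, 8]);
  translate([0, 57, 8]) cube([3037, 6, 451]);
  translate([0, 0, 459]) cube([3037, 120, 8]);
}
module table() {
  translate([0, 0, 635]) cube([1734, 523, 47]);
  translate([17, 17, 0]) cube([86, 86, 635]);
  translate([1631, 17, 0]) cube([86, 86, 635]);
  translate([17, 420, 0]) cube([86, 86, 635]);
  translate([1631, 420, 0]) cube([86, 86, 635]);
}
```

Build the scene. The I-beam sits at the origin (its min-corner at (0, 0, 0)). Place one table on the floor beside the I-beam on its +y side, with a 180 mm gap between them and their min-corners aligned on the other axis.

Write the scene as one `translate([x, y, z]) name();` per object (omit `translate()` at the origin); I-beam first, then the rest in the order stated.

I_beam();
translate([0, 300, 0]) table();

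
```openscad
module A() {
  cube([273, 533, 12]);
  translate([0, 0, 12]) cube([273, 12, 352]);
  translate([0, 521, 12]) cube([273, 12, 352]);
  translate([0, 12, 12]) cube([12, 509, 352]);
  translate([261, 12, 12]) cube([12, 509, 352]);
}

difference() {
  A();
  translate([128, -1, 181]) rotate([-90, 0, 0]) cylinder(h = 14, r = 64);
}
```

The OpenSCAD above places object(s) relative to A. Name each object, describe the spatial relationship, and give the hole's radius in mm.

A is an open box. The open box has a circular hole through its front wall. The hole's radius is 64 mm.

The subtracted cylinder has r = 64 mm.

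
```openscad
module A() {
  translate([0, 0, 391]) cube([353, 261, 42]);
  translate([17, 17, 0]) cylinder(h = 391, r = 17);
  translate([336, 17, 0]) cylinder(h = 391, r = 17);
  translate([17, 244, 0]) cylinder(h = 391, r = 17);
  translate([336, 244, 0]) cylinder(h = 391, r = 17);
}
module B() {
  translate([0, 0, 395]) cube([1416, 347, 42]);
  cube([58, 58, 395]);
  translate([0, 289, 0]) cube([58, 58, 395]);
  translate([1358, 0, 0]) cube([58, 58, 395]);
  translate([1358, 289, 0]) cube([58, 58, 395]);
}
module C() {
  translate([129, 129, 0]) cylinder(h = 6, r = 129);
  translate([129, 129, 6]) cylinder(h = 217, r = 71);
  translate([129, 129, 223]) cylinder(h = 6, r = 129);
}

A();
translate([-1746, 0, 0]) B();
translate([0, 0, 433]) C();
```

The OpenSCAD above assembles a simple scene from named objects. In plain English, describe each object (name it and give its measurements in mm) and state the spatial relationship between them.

A is a four-legged stool. The seat is a 353×261×42 mm slab whose top surface is at z = 433 mm; four round legs, each 34 mm in diameter, run from the floor (z = 0) to the underside of the seat, each leg's axis is inset half a diameter from the nearest pair of seat edges (so the leg's bounding box is flush with the corner).

B is a long wooden bench with a 1416 mm (x) × 347 mm (y) seat, 42 mm thick, its top surface 437 mm above the floor. Four 58 mm square legs at the seat corners, flush with the edges, run from z = 0 to the seat underside.

C is a spool: two coaxial disc flanges of radius 129 mm and thickness 6 mm, joined by a core cylinder of radius 71 mm and height 217 mm. The lower flange rests on z = 0 and the three cylinders share a vertical axis.

The bench is on the floor beside the stool on its −x side. The spool is on top of the stool.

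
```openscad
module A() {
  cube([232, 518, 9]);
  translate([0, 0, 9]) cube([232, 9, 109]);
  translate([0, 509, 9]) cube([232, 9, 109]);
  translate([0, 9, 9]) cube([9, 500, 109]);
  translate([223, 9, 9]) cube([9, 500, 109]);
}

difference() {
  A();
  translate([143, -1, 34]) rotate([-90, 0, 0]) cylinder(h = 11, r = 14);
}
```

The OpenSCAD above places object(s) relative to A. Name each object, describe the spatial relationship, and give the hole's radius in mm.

The subtracted cylinder has r = 14 mm.

A is an open box. The open box has a circular hole through its front wall. The hole's radius is 14 mm.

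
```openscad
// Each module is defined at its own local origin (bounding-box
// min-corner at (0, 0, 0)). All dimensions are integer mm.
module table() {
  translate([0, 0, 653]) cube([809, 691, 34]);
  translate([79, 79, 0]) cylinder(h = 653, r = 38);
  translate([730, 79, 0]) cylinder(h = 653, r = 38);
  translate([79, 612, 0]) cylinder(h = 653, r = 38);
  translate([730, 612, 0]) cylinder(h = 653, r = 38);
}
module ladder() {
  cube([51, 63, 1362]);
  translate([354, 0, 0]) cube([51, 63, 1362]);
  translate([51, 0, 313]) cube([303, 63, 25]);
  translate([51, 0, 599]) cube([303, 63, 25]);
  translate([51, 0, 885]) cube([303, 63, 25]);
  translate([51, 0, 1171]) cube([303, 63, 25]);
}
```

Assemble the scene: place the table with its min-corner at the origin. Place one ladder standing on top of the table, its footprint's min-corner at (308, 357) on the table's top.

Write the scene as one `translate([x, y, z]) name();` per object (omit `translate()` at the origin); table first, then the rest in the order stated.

table();
translate([308, 357, 687]) ladder();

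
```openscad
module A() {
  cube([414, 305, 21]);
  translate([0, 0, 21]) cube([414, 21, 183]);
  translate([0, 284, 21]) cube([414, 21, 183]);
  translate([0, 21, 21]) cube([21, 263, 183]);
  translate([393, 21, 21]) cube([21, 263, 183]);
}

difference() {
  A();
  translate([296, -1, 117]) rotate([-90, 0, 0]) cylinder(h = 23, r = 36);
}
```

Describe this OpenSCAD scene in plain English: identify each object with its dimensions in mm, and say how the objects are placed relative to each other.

A is an open storage box with external size 414×305×204 mm and wall thickness 21 mm (the base is also 21 mm thick). The base covers the whole footprint; the four walls stand on the base, with the y-facing walls full-width and the x-facing walls fitting between their inner faces.

The open box has a circular hole of radius 36 mm through its front wall, centred at (x = 296, z = 117).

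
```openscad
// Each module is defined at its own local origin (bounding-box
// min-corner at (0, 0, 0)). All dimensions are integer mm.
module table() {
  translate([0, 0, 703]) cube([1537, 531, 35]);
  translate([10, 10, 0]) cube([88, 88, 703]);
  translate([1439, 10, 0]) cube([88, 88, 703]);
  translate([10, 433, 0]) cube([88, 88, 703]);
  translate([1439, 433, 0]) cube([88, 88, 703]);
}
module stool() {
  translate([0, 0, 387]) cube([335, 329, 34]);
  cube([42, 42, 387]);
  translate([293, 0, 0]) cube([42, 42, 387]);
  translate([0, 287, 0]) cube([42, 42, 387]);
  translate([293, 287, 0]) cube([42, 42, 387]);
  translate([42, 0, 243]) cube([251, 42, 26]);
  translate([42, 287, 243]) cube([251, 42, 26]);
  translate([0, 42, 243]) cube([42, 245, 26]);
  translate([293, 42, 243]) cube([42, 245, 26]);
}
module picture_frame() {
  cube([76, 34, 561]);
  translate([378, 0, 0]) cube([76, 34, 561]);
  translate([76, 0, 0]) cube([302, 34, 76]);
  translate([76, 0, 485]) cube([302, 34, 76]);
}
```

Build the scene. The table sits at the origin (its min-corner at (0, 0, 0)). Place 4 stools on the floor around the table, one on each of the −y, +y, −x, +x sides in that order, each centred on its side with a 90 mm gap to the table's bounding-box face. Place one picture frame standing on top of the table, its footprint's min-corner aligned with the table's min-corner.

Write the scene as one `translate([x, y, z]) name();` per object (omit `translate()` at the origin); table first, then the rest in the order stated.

table();
translate([601, -419, 0]) stool();
translate([601, 621, 0]) stool();
translate([-425, 101, 0]) stool();
translate([1627, 101, 0]) stool();
translate([0, 0, 738]) picture_frame();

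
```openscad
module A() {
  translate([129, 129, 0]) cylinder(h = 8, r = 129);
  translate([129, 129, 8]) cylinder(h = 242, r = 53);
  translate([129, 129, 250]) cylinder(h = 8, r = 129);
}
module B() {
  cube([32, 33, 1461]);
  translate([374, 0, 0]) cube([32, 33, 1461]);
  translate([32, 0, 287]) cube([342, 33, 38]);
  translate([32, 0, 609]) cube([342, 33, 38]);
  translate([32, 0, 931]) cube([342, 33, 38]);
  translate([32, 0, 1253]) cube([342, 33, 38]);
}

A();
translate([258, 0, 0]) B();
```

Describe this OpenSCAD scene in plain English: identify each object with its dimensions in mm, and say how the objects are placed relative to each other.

A is a spool: two coaxial disc flanges of radius 129 mm and thickness 8 mm, joined by a core cylinder of radius 53 mm and height 242 mm. The lower flange rests on z = 0 and the three cylinders share a vertical axis.

B is a wooden ladder with two side rails of 32×33 mm section and 1461 mm height, set 406 mm apart overall. Between them run 4 rectangular rungs (33 mm deep, 38 mm thick), front faces flush with the rails' −y face. The bottom of the first rung is 287 mm above the floor and each subsequent rung is 322 mm higher than the one below.

The ladder is against the spool's +x side, with their −y faces flush.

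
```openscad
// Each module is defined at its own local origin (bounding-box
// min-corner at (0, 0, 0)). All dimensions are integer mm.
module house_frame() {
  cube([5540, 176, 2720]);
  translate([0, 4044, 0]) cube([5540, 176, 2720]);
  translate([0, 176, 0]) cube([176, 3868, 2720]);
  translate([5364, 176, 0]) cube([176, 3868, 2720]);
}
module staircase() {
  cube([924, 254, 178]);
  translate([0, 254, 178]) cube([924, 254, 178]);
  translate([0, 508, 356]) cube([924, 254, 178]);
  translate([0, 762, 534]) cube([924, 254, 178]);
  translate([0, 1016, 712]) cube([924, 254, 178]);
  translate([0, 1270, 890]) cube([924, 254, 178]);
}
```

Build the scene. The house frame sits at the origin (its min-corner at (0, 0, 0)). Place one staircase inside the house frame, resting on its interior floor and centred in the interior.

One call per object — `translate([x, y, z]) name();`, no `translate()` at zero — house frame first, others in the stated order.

house_frame();
translate([2308, 1348, 0]) staircase();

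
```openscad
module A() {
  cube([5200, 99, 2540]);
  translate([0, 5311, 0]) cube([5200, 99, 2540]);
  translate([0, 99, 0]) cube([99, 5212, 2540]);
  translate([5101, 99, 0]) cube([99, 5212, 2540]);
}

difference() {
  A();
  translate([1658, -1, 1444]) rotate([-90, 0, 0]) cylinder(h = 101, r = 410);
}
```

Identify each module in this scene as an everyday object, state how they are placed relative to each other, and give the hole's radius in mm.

The subtracted cylinder has r = 410 mm.

A is a house frame. The house frame has a circular hole through its front wall. The hole's radius is 410 mm.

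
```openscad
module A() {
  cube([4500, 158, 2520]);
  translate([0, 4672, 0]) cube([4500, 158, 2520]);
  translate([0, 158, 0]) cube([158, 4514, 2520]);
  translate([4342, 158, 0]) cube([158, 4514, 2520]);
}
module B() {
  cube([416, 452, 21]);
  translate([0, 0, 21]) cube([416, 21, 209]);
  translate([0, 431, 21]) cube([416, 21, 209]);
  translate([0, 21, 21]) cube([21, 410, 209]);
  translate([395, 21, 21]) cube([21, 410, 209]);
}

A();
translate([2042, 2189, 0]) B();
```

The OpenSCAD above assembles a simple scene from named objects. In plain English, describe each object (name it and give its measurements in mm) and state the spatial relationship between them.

A is a box-shaped house frame (walls only): outside footprint 4500×4830 mm, wall height 2520 mm, wall thickness 158 mm. The two y-facing walls run the full x-width; the two x-facing walls fit between the inner faces of the y-facing walls.

B is an open storage box with external size 416×452×230 mm and wall thickness 21 mm (the base is also 21 mm thick). The base covers the whole footprint; the four walls stand on the base, with the y-facing walls full-width and the x-facing walls fitting between their inner faces.

The open box sits inside the house frame, centred.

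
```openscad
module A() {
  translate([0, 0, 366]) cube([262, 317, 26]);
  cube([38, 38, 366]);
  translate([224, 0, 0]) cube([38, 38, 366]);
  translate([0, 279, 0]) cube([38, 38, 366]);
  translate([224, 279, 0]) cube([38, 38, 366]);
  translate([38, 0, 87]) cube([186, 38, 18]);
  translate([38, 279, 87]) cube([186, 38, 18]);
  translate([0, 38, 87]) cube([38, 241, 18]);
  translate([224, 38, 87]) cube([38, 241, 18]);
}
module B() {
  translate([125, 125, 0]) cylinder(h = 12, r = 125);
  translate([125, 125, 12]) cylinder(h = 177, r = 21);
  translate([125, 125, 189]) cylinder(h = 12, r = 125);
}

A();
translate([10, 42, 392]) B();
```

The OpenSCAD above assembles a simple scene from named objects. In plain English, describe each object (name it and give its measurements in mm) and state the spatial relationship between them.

A is a four-legged stool. The seat is 262×317 mm, 26 mm thick, top at z = 392 mm. It stands on four square legs, each 38×38 mm in cross-section, from z = 0 to the seat underside, each flush with a corner of the seat. Four stretchers, 38 mm wide and 18 mm tall, connect adjacent legs with their undersides at z = 87 mm, each running between the inner faces of the legs it joins and aligned with the legs' outer faces on the other axis.

B is a spool: two coaxial disc flanges of radius 125 mm and thickness 12 mm, joined by a core cylinder of radius 21 mm and height 177 mm. The lower flange rests on z = 0 and the three cylinders share a vertical axis.

The spool is on top of the stool.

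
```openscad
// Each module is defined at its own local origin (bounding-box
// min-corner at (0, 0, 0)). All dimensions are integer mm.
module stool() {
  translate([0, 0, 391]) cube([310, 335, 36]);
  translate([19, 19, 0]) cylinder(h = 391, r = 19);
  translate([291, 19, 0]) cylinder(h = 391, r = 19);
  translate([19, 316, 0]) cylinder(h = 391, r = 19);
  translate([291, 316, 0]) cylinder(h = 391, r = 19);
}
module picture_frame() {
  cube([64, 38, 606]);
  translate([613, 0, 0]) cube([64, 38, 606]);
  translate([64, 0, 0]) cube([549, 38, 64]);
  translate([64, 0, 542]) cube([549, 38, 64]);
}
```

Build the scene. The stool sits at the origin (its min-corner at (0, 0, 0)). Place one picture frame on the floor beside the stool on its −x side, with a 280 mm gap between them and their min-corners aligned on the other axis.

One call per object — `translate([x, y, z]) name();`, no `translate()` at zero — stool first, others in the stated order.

stool();
translate([-957, 0, 0]) picture_frame();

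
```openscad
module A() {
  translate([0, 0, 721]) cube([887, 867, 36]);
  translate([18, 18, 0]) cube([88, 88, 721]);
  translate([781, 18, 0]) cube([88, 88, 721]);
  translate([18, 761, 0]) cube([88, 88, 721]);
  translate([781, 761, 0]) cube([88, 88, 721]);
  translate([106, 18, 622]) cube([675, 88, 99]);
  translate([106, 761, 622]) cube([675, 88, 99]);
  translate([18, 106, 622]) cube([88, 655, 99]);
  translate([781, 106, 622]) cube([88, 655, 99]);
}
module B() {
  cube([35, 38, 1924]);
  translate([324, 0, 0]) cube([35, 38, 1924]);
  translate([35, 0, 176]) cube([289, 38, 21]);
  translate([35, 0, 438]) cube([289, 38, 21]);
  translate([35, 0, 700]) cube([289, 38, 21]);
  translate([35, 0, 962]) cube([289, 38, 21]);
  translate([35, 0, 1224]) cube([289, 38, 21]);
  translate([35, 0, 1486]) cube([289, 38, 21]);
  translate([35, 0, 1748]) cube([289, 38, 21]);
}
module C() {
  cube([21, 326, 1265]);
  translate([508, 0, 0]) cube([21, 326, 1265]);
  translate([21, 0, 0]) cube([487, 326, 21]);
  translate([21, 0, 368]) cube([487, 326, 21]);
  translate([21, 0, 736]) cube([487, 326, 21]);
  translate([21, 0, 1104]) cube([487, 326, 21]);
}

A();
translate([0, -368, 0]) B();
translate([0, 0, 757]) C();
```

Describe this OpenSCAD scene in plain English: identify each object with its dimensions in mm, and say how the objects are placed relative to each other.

A is a rectangular dining table. The top is 887×867×36 mm with its upper surface at z = 757 mm. It stands on four 88×88 mm square legs, each inset 18 mm from the nearest pair of top edges, running from the floor to the underside of the top. Four apron rails, 88 mm thick and 99 mm tall, run between adjacent legs with their top edges flush with the underside of the top and their outer faces flush with the legs' outer faces.

B is a straight ladder. Two 35×38 mm vertical rails, 1924 mm tall, stand 359 mm apart (outside-to-outside) with their front faces coplanar on the −y side. 7 rungs, each 38 mm deep and 21 mm tall, span between the inner faces of the rails, front faces flush with the rails. The lowest rung's underside is at z = 176 mm and rungs are spaced 262 mm apart (underside to underside).

C is an open bookshelf. Two side panels, each 21 mm thick, 326 mm deep and 1265 mm tall, stand 529 mm apart (outside-to-outside). Between them sit 4 shelves, each 21 mm thick and 326 mm deep, spanning the full gap between the sides. The bottom shelf rests on the floor (its underside at z = 0) and the clear gap between one shelf's top and the next shelf's underside is 347 mm.

The ladder is on the floor beside the table on its −y side. The bookshelf is on top of the table.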